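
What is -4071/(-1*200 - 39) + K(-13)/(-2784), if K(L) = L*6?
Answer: 1892051/110896 ≈ 17.061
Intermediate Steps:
K(L) = 6*L
-4071/(-1*200 - 39) + K(-13)/(-2784) = -4071/(-1*200 - 39) + (6*(-13))/(-2784) = -4071/(-200 - 39) - 78*(-1/2784) = -4071/(-239) + 13/464 = -4071*(-1/239) + 13/464 = 4071/239 + 13/464 = 1892051/110896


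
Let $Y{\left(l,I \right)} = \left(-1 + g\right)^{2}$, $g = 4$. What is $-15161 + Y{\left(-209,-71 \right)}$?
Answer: $-15152$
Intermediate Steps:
$Y{\left(l,I \right)} = 9$ ($Y{\left(l,I \right)} = \left(-1 + 4\right)^{2} = 3^{2} = 9$)
$-15161 + Y{\left(-209,-71 \right)} = -15161 + 9 = -15152$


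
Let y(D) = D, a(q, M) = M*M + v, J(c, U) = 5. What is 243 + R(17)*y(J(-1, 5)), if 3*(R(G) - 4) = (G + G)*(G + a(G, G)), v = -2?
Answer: 52469/3 ≈ 17490.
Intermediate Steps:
a(q, M) = -2 + M² (a(q, M) = M*M - 2 = M² - 2 = -2 + M²)
R(G) = 4 + 2*G*(-2 + G + G²)/3 (R(G) = 4 + ((G + G)*(G + (-2 + G²)))/3 = 4 + ((2*G)*(-2 + G + G²))/3 = 4 + (2*G*(-2 + G + G²))/3 = 4 + 2*G*(-2 + G + G²)/3)
243 + R(17)*y(J(-1, 5)) = 243 + (4 + (⅔)*17² + (⅔)*17*(-2 + 17²))*5 = 243 + (4 + (⅔)*289 + (⅔)*17*(-2 + 289))*5 = 243 + (4 + 578/3 + (⅔)*17*287)*5 = 243 + (4 + 578/3 + 9758/3)*5 = 243 + (10348/3)*5 = 243 + 51740/3 = 52469/3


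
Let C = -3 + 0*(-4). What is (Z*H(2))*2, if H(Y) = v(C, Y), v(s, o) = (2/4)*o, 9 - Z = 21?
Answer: -24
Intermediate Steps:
C = -3 (C = -3 + 0 = -3)
Z = -12 (Z = 9 - 1*21 = 9 - 21 = -12)
v(s, o) = o/2 (v(s, o) = (2*(¼))*o = o/2)
H(Y) = Y/2
(Z*H(2))*2 = -6*2*2 = -12*1*2 = -12*2 = -24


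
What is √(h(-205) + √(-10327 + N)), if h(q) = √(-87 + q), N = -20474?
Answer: √I*√(√30801 + 2*√73) ≈ 9.813 + 9.813*I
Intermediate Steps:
√(h(-205) + √(-10327 + N)) = √(√(-87 - 205) + √(-10327 - 20474)) = √(√(-292) + √(-30801)) = √(2*I*√73 + I*√30801) = √(I*√30801 + 2*I*√73)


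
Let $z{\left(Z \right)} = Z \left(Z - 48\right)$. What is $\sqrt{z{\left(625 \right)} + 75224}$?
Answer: $\sqrt{435849} \approx 660.19$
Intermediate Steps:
$z{\left(Z \right)} = Z \left(-48 + Z\right)$
$\sqrt{z{\left(625 \right)} + 75224} = \sqrt{625 \left(-48 + 625\right) + 75224} = \sqrt{625 \cdot 577 + 75224} = \sqrt{360625 + 75224} = \sqrt{435849}$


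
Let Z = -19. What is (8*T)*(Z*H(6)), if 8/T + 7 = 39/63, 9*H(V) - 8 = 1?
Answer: 12768/67 ≈ 190.57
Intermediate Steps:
H(V) = 1 (H(V) = 8/9 + (1/9)*1 = 8/9 + 1/9 = 1)
T = -84/67 (T = 8/(-7 + 39/63) = 8/(-7 + 39*(1/63)) = 8/(-7 + 13/21) = 8/(-134/21) = 8*(-21/134) = -84/67 ≈ -1.2537)
(8*T)*(Z*H(6)) = (8*(-84/67))*(-19*1) = -672/67*(-19) = 12768/67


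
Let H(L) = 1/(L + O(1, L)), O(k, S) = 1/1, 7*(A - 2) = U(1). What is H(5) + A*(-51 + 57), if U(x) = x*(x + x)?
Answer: 583/42 ≈ 13.881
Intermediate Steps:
U(x) = 2*x² (U(x) = x*(2*x) = 2*x²)
A = 16/7 (A = 2 + (2*1²)/7 = 2 + (2*1)/7 = 2 + (⅐)*2 = 2 + 2/7 = 16/7 ≈ 2.2857)
O(k, S) = 1
H(L) = 1/(1 + L) (H(L) = 1/(L + 1) = 1/(1 + L))
H(5) + A*(-51 + 57) = 1/(1 + 5) + 16*(-51 + 57)/7 = 1/6 + (16/7)*6 = ⅙ + 96/7 = 583/42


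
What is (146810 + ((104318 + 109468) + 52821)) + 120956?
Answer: 534373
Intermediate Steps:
(146810 + ((104318 + 109468) + 52821)) + 120956 = (146810 + (213786 + 52821)) + 120956 = (146810 + 266607) + 120956 = 413417 + 120956 = 534373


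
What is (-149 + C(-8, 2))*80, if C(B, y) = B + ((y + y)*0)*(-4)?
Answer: -12560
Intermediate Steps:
C(B, y) = B (C(B, y) = B + ((2*y)*0)*(-4) = B + 0*(-4) = B + 0 = B)
(-149 + C(-8, 2))*80 = (-149 - 8)*80 = -157*80 = -12560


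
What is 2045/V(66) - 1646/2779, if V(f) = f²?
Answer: -1486921/12105324 ≈ -0.12283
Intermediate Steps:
2045/V(66) - 1646/2779 = 2045/(66²) - 1646/2779 = 2045/4356 - 1646*1/2779 = 2045*(1/4356) - 1646/2779 = 2045/4356 - 1646/2779 = -1486921/12105324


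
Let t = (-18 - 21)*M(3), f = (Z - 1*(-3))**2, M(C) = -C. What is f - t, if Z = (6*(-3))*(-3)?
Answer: 3132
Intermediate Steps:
Z = 54 (Z = -18*(-3) = 54)
f = 3249 (f = (54 - 1*(-3))**2 = (54 + 3)**2 = 57**2 = 3249)
t = 117 (t = (-18 - 21)*(-1*3) = -39*(-3) = 117)
f - t = 3249 - 1*117 = 3249 - 117 = 3132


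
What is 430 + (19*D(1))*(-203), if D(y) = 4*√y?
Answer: -14998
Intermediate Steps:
430 + (19*D(1))*(-203) = 430 + (19*(4*√1))*(-203) = 430 + (19*(4*1))*(-203) = 430 + (19*4)*(-203) = 430 + 76*(-203) = 430 - 15428 = -14998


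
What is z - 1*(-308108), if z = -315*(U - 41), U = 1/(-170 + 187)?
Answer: 5457076/17 ≈ 3.2100e+5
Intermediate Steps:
U = 1/17 ≈ 0.058824
z = 219240/17 (z = -315*(1/17 - 41) = -315*(-696/17) = 219240/17 ≈ 12896.)
z - 1*(-308108) = 219240/17 - 1*(-308108) = 219240/17 + 308108 = 5457076/17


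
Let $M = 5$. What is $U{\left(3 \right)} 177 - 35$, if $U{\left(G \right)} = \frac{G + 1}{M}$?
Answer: $\frac{533}{5} \approx 106.6$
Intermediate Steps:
$U{\left(G \right)} = \frac{1}{5} + \frac{G}{5}$ ($U{\left(G \right)} = \frac{G + 1}{5} = \left(1 + G\right) \frac{1}{5} = \frac{1}{5} + \frac{G}{5}$)
$U{\left(3 \right)} 177 - 35 = \left(\frac{1}{5} + \frac{1}{5} \cdot 3\right) 177 - 35 = \left(\frac{1}{5} + \frac{3}{5}\right) 177 - 35 = \frac{4}{5} \cdot 177 - 35 = \frac{708}{5} - 35 = \frac{533}{5}$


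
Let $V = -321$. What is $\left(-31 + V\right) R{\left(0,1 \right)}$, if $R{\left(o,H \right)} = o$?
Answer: $0$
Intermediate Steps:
$\left(-31 + V\right) R{\left(0,1 \right)} = \left(-31 - 321\right) 0 = \left(-352\right) 0 = 0$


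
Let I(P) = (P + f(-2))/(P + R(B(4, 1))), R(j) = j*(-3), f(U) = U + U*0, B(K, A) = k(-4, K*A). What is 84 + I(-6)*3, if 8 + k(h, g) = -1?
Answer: 580/7 ≈ 82.857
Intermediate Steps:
k(h, g) = -9 (k(h, g) = -8 - 1 = -9)
B(K, A) = -9
f(U) = U (f(U) = U + 0 = U)
R(j) = -3*j
I(P) = (-2 + P)/(27 + P) (I(P) = (P - 2)/(P - 3*(-9)) = (-2 + P)/(P + 27) = (-2 + P)/(27 + P))
84 + I(-6)*3 = 84 + ((-2 - 6)/(27 - 6))*3 = 84 + (-8/21)*3 = 84 + ((1/21)*(-8))*3 = 84 - 8/21*3 = 84 - 8/7 = 580/7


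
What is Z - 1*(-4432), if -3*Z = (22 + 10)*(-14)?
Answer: 13744/3 ≈ 4581.3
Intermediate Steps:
Z = 448/3 (Z = -(22 + 10)*(-14)/3 = -32*(-14)/3 = -⅓*(-448) = 448/3 ≈ 149.33)
Z - 1*(-4432) = 448/3 - 1*(-4432) = 448/3 + 4432 = 13744/3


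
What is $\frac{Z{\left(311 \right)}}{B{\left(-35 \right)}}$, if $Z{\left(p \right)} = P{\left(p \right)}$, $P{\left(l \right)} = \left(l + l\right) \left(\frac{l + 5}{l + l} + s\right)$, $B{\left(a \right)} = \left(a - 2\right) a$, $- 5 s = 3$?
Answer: $- \frac{286}{6475} \approx -0.04417$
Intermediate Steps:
$s = - \frac{3}{5}$ ($s = \left(- \frac{1}{5}\right) 3 = - \frac{3}{5} \approx -0.6$)
$B{\left(a \right)} = a \left(-2 + a\right)$ ($B{\left(a \right)} = \left(-2 + a\right) a = a \left(-2 + a\right)$)
$P{\left(l \right)} = 2 l \left(- \frac{3}{5} + \frac{5 + l}{2 l}\right)$ ($P{\left(l \right)} = \left(l + l\right) \left(\frac{l + 5}{l + l} - \frac{3}{5}\right) = 2 l \left(\frac{5 + l}{2 l} - \frac{3}{5}\right) = 2 l \left(- \frac{3}{5} + \frac{5 + l}{2 l}\right)$)
$Z{\left(p \right)} = 5 - \frac{p}{5}$
$\frac{Z{\left(311 \right)}}{B{\left(-35 \right)}} = \frac{5 - \frac{311}{5}}{\left(-35\right) \left(-2 - 35\right)} = \frac{5 - \frac{311}{5}}{\left(-35\right) \left(-37\right)} = - \frac{286}{5 \cdot 1295} = \left(- \frac{286}{5}\right) \frac{1}{1295} = - \frac{286}{6475}$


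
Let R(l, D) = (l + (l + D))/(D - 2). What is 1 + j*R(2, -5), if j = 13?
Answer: 20/7 ≈ 2.8571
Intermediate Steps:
R(l, D) = (D + 2*l)/(-2 + D) (R(l, D) = (l + (D + l))/(-2 + D) = (D + 2*l)/(-2 + D))
1 + j*R(2, -5) = 1 + 13*((-5 + 2*2)/(-2 - 5)) = 1 + 13*((-5 + 4)/(-7)) = 1 + 13*(-⅐*(-1)) = 1 + 13*(⅐) = 1 + 13/7 = 20/7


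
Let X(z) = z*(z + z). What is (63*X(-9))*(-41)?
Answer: -418446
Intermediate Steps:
X(z) = 2*z² (X(z) = z*(2*z) = 2*z²)
(63*X(-9))*(-41) = (63*(2*(-9)²))*(-41) = (63*(2*81))*(-41) = (63*162)*(-41) = 10206*(-41) = -418446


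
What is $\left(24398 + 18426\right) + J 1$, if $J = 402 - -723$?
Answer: $43949$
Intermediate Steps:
$J = 1125$ ($J = 402 + 723 = 1125$)
$\left(24398 + 18426\right) + J 1 = \left(24398 + 18426\right) + 1125 \cdot 1 = 42824 + 1125 = 43949$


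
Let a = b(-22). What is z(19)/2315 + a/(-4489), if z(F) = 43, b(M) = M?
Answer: 243957/10392035 ≈ 0.023475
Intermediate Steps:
a = -22
z(19)/2315 + a/(-4489) = 43/2315 - 22/(-4489) = 43*(1/2315) - 22*(-1/4489) = 43/2315 + 22/4489 = 243957/10392035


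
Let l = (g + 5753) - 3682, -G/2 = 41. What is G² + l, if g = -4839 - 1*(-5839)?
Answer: 9795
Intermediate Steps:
G = -82 (G = -2*41 = -82)
g = 1000 (g = -4839 + 5839 = 1000)
l = 3071 (l = (1000 + 5753) - 3682 = 6753 - 3682 = 3071)
G² + l = (-82)² + 3071 = 6724 + 3071 = 9795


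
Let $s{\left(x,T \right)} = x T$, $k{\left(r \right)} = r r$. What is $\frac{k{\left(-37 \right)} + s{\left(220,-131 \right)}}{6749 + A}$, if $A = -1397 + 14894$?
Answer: $- \frac{27451}{20246} \approx -1.3559$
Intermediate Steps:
$k{\left(r \right)} = r^{2}$
$A = 13497$
$s{\left(x,T \right)} = T x$
$\frac{k{\left(-37 \right)} + s{\left(220,-131 \right)}}{6749 + A} = \frac{\left(-37\right)^{2} - 28820}{6749 + 13497} = \frac{1369 - 28820}{20246} = \left(-27451\right) \frac{1}{20246} = - \frac{27451}{20246}$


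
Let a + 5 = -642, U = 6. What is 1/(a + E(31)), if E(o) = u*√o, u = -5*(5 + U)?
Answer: -647/324834 + 55*√31/324834 ≈ -0.0010491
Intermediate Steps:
a = -647 (a = -5 - 642 = -647)
u = -55 (u = -5*(5 + 6) = -5*11 = -55)
E(o) = -55*√o
1/(a + E(31)) = 1/(-647 - 55*√31)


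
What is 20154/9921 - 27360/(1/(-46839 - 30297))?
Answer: 6979228261438/3307 ≈ 2.1104e+9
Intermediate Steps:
20154/9921 - 27360/(1/(-46839 - 30297)) = 20154*(1/9921) - 27360/(1/(-77136)) = 6718/3307 - 27360/(-1/77136) = 6718/3307 - 27360*(-77136) = 6718/3307 + 2110440960 = 6979228261438/3307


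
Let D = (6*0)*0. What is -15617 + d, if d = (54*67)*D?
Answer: -15617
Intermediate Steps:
D = 0 (D = 0*0 = 0)
d = 0 (d = (54*67)*0 = 3618*0 = 0)
-15617 + d = -15617 + 0 = -15617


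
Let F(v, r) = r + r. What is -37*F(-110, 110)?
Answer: -8140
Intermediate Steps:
F(v, r) = 2*r
-37*F(-110, 110) = -74*110 = -37*220 = -8140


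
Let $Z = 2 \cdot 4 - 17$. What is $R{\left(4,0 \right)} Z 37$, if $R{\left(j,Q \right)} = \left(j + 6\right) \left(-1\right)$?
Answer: $3330$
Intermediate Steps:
$Z = -9$ ($Z = 8 - 17 = -9$)
$R{\left(j,Q \right)} = -6 - j$ ($R{\left(j,Q \right)} = \left(6 + j\right) \left(-1\right) = -6 - j$)
$R{\left(4,0 \right)} Z 37 = \left(-6 - 4\right) \left(-9\right) 37 = \left(-10\right) \left(-9\right) 37 = 90 \cdot 37 = 3330$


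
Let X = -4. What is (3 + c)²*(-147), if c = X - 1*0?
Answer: -147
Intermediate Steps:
c = -4 (c = -4 - 1*0 = -4 + 0 = -4)
(3 + c)²*(-147) = (3 - 4)²*(-147) = (-1)²*(-147) = 1*(-147) = -147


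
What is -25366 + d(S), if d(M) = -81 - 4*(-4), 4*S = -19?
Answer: -25431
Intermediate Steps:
S = -19/4 (S = (¼)*(-19) = -19/4 ≈ -4.7500)
d(M) = -65 (d(M) = -81 + 16 = -65)
-25366 + d(S) = -25366 - 65 = -25431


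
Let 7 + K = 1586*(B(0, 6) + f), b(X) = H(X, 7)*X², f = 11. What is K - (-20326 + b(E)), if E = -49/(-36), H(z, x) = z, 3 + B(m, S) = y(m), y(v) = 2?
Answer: 1687849775/46656 ≈ 36177.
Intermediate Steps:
B(m, S) = -1 (B(m, S) = -3 + 2 = -1)
E = 49/36 (E = -49*(-1/36) = 49/36 ≈ 1.3611)
b(X) = X³ (b(X) = X*X² = X³)
K = 15853 (K = -7 + 1586*(-1 + 11) = -7 + 1586*10 = -7 + 15860 = 15853)
K - (-20326 + b(E)) = 15853 - (-20326 + (49/36)³) = 15853 - (-20326 + 117649/46656) = 15853 - 1*(-948212207/46656) = 15853 + 948212207/46656 = 1687849775/46656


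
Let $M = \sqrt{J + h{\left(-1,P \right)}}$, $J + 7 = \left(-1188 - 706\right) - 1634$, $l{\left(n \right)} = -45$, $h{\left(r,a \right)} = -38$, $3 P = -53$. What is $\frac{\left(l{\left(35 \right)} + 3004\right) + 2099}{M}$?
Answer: $- \frac{1686 i \sqrt{397}}{397} \approx - 84.618 i$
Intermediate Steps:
$P = - \frac{53}{3}$ ($P = \frac{1}{3} \left(-53\right) = - \frac{53}{3} \approx -17.667$)
$J = -3535$ ($J = -7 - 3528 = -3535$)
$M = 3 i \sqrt{397}$ ($M = \sqrt{-3535 - 38} = \sqrt{-3573} = 3 i \sqrt{397} \approx 59.775 i$)
$\frac{\left(l{\left(35 \right)} + 3004\right) + 2099}{M} = \frac{\left(-45 + 3004\right) + 2099}{3 i \sqrt{397}} = \left(2959 + 2099\right) \left(- \frac{i \sqrt{397}}{1191}\right) = 5058 \left(- \frac{i \sqrt{397}}{1191}\right) = - \frac{1686 i \sqrt{397}}{397}$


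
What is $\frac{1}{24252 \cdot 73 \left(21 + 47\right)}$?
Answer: $\frac{1}{120386928} \approx 8.3065 \cdot 10^{-9}$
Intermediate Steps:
$\frac{1}{24252 \cdot 73 \left(21 + 47\right)} = \frac{1}{24252 \cdot 73 \cdot 68} = \frac{1}{24252 \cdot 4964} = \frac{1}{24252} \cdot \frac{1}{4964} = \frac{1}{120386928}$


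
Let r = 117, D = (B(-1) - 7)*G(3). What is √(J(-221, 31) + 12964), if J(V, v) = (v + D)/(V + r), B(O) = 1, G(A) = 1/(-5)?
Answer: √876345470/260 ≈ 113.86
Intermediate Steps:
G(A) = -⅕
D = 6/5 (D = (1 - 7)*(-⅕) = -6*(-⅕) = 6/5 ≈ 1.2000)
J(V, v) = (6/5 + v)/(117 + V) (J(V, v) = (v + 6/5)/(V + 117) = (6/5 + v)/(117 + V))
√(J(-221, 31) + 12964) = √((6/5 + 31)/(117 - 221) + 12964) = √((161/5)/(-104) + 12964) = √(-1/104*161/5 + 12964) = √(-161/520 + 12964) = √(6741119/520) = √876345470/260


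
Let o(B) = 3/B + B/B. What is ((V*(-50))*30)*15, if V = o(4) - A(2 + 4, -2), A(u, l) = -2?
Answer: -84375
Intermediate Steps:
o(B) = 1 + 3/B (o(B) = 3/B + 1 = 1 + 3/B)
V = 15/4 (V = (3 + 4)/4 - 1*(-2) = (¼)*7 + 2 = 7/4 + 2 = 15/4 ≈ 3.7500)
((V*(-50))*30)*15 = (((15/4)*(-50))*30)*15 = -375/2*30*15 = -5625*15 = -84375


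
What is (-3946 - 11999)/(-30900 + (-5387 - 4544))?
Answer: 15945/40831 ≈ 0.39051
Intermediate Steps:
(-3946 - 11999)/(-30900 + (-5387 - 4544)) = -15945/(-30900 - 9931) = -15945/(-40831) = -15945*(-1/40831) = 15945/40831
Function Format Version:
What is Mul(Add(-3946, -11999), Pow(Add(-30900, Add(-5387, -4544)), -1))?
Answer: Rational(15945, 40831) ≈ 0.39051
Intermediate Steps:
Mul(Add(-3946, -11999), Pow(Add(-30900, Add(-5387, -4544)), -1)) = Mul(-15945, Pow(Add(-30900, -9931), -1)) = Mul(-15945, Pow(-40831, -1)) = Mul(-15945, Rational(-1, 40831)) = Rational(15945, 40831)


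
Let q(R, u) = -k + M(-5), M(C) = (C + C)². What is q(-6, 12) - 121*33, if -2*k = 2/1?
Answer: -3892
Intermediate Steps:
k = -1 (k = -1/1 = -1 ≈ -1.0000)
M(C) = 4*C² (M(C) = (2*C)² = 4*C²)
q(R, u) = 101 (q(R, u) = -1*(-1) + 4*(-5)² = 1 + 4*25 = 1 + 100 = 101)
q(-6, 12) - 121*33 = 101 - 121*33 = 101 - 3993 = -3892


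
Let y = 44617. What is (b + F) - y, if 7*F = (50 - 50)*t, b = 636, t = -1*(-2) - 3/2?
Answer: -43981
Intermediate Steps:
t = ½ (t = 2 - 3*½ = 2 - 3/2 = ½ ≈ 0.50000)
F = 0 (F = ((50 - 50)*(½))/7 = (0*(½))/7 = (⅐)*0 = 0)
(b + F) - y = (636 + 0) - 1*44617 = 636 - 44617 = -43981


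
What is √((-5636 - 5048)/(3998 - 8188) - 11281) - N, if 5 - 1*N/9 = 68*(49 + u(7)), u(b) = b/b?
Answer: 30555 + I*√49501399535/2095 ≈ 30555.0 + 106.2*I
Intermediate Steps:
u(b) = 1
N = -30555 (N = 45 - 612*(49 + 1) = 45 - 612*50 = 45 - 9*3400 = 45 - 30600 = -30555)
√((-5636 - 5048)/(3998 - 8188) - 11281) - N = √((-5636 - 5048)/(3998 - 8188) - 11281) - 1*(-30555) = √(-10684/(-4190) - 11281) + 30555 = √(-10684*(-1/4190) - 11281) + 30555 = √(5342/2095 - 11281) + 30555 = √(-23628353/2095) + 30555 = I*√49501399535/2095 + 30555 = 30555 + I*√49501399535/2095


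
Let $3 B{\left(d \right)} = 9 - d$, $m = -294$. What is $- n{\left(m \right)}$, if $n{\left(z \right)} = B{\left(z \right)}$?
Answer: $-101$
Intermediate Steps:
$B{\left(d \right)} = 3 - \frac{d}{3}$ ($B{\left(d \right)} = \frac{9 - d}{3} = 3 - \frac{d}{3}$)
$n{\left(z \right)} = 3 - \frac{z}{3}$
$- n{\left(m \right)} = - (3 - -98) = - (3 + 98) = \left(-1\right) 101 = -101$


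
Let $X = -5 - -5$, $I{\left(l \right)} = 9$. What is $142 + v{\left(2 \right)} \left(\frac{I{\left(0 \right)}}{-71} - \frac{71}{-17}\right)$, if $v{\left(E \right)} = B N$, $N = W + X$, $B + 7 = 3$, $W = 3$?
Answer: $\frac{112738}{1207} \approx 93.403$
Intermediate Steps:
$B = -4$ ($B = -7 + 3 = -4$)
$X = 0$ ($X = -5 + 5 = 0$)
$N = 3$ ($N = 3 + 0 = 3$)
$v{\left(E \right)} = -12$ ($v{\left(E \right)} = \left(-4\right) 3 = -12$)
$142 + v{\left(2 \right)} \left(\frac{I{\left(0 \right)}}{-71} - \frac{71}{-17}\right) = 142 - 12 \left(\frac{9}{-71} - \frac{71}{-17}\right) = 142 - 12 \left(9 \left(- \frac{1}{71}\right) - - \frac{71}{17}\right) = 142 - 12 \left(- \frac{9}{71} + \frac{71}{17}\right) = 142 - \frac{58656}{1207} = \frac{112738}{1207}$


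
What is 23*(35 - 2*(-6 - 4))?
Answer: 1265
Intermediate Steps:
23*(35 - 2*(-6 - 4)) = 23*(35 - 2*(-10)) = 23*(35 + 20) = 23*55 = 1265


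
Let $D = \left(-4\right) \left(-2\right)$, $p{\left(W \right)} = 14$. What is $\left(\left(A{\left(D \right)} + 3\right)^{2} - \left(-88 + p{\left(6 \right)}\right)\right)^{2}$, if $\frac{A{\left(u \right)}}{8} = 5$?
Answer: $3697929$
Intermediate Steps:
$D = 8$
$A{\left(u \right)} = 40$ ($A{\left(u \right)} = 8 \cdot 5 = 40$)
$\left(\left(A{\left(D \right)} + 3\right)^{2} - \left(-88 + p{\left(6 \right)}\right)\right)^{2} = \left(\left(40 + 3\right)^{2} + \left(88 - 14\right)\right)^{2} = \left(43^{2} + \left(88 - 14\right)\right)^{2} = \left(1849 + 74\right)^{2} = 1923^{2} = 3697929$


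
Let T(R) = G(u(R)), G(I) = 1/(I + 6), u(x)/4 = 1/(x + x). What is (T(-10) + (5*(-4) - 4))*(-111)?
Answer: 76701/29 ≈ 2644.9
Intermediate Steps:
u(x) = 2/x (u(x) = 4/(x + x) = 4/((2*x)) = 4*(1/(2*x)) = 2/x)
G(I) = 1/(6 + I)
T(R) = 1/(6 + 2/R)
(T(-10) + (5*(-4) - 4))*(-111) = ((1/2)*(-10)/(1 + 3*(-10)) + (5*(-4) - 4))*(-111) = ((1/2)*(-10)/(1 - 30) + (-20 - 4))*(-111) = ((1/2)*(-10)/(-29) - 24)*(-111) = ((1/2)*(-10)*(-1/29) - 24)*(-111) = (5/29 - 24)*(-111) = -691/29*(-111) = 76701/29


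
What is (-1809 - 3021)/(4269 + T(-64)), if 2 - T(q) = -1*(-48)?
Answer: -4830/4223 ≈ -1.1437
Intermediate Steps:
T(q) = -46 (T(q) = 2 - (-1)*(-48) = 2 - 1*48 = 2 - 48 = -46)
(-1809 - 3021)/(4269 + T(-64)) = (-1809 - 3021)/(4269 - 46) = -4830/4223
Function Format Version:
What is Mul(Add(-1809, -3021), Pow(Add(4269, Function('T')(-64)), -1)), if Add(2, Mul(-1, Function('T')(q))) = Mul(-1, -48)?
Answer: Rational(-4830, 4223) ≈ -1.1437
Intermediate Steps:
Function('T')(q) = -46 (Function('T')(q) = Add(2, Mul(-1, Mul(-1, -48))) = Add(2, Mul(-1, 48)) = Add(2, -48) = -46)
Mul(Add(-1809, -3021), Pow(Add(4269, Function('T')(-64)), -1)) = Mul(Add(-1809, -3021), Pow(Add(4269, -46), -1)) = Mul(-4830, Pow(4223, -1)) = Mul(-4830, Rational(1, 4223)) = Rational(-4830, 4223)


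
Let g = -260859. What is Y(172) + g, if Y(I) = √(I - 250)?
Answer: -260859 + I*√78 ≈ -2.6086e+5 + 8.8318*I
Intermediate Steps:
Y(I) = √(-250 + I)
Y(172) + g = √(-250 + 172) - 260859 = √(-78) - 260859 = I*√78 - 260859 = -260859 + I*√78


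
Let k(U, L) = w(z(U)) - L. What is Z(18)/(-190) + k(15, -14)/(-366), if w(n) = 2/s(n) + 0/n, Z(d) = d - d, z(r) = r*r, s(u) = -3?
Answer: -20/549 ≈ -0.036430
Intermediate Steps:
z(r) = r**2
Z(d) = 0
w(n) = -2/3 (w(n) = 2/(-3) + 0/n = 2*(-1/3) + 0 = -2/3 + 0 = -2/3)
k(U, L) = -2/3 - L
Z(18)/(-190) + k(15, -14)/(-366) = 0/(-190) + (-2/3 - 1*(-14))/(-366) = 0*(-1/190) + (-2/3 + 14)*(-1/366) = 0 + (40/3)*(-1/366) = 0 - 20/549 = -20/549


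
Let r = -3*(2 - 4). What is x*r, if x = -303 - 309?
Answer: -3672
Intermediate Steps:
r = 6 (r = -3*(-2) = 6)
x = -612
x*r = -612*6 = -3672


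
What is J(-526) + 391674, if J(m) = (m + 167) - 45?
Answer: 391270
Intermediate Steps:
J(m) = 122 + m (J(m) = (167 + m) - 45 = 122 + m)
J(-526) + 391674 = (122 - 526) + 391674 = -404 + 391674 = 391270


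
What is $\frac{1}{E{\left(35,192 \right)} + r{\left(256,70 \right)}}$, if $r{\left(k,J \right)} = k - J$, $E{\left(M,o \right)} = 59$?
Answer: $\frac{1}{245} \approx 0.0040816$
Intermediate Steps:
$\frac{1}{E{\left(35,192 \right)} + r{\left(256,70 \right)}} = \frac{1}{59 + \left(256 - 70\right)} = \frac{1}{59 + 186} = \frac{1}{245}$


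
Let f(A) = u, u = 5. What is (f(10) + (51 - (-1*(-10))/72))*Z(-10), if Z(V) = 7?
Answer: 14077/36 ≈ 391.03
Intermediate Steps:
f(A) = 5
(f(10) + (51 - (-1*(-10))/72))*Z(-10) = (5 + (51 - (-1*(-10))/72))*7 = (5 + (51 - 10/72))*7 = (5 + (51 - 1*5/36))*7 = (5 + (51 - 5/36))*7 = (5 + 1831/36)*7 = (2011/36)*7 = 14077/36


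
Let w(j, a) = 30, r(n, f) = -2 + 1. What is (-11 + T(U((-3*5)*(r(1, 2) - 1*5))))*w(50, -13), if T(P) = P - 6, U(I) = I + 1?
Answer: 2220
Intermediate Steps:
r(n, f) = -1
U(I) = 1 + I
T(P) = -6 + P
(-11 + T(U((-3*5)*(r(1, 2) - 1*5))))*w(50, -13) = (-11 + (-6 + (1 + (-3*5)*(-1 - 1*5))))*30 = (-11 + (-6 + (1 - 15*(-1 - 5))))*30 = (-11 + (-6 + (1 - 15*(-6))))*30 = (-11 + (-6 + (1 + 90)))*30 = (-11 + (-6 + 91))*30 = (-11 + 85)*30 = 74*30 = 2220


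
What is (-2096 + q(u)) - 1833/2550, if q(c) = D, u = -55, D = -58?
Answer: -1831511/850 ≈ -2154.7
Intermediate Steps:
q(c) = -58
(-2096 + q(u)) - 1833/2550 = (-2096 - 58) - 1833/2550 = -2154 - 1833*1/2550 = -2154 - 611/850 = -1831511/850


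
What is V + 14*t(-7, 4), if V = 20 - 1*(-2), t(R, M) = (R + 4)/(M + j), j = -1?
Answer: 8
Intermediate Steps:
t(R, M) = (4 + R)/(-1 + M) (t(R, M) = (R + 4)/(M - 1) = (4 + R)/(-1 + M))
V = 22 (V = 20 + 2 = 22)
V + 14*t(-7, 4) = 22 + 14*((4 - 7)/(-1 + 4)) = 22 + 14*(-3/3) = 22 + 14*((⅓)*(-3)) = 22 + 14*(-1) = 22 - 14 = 8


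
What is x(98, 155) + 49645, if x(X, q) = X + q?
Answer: 49898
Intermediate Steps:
x(98, 155) + 49645 = (98 + 155) + 49645 = 253 + 49645 = 49898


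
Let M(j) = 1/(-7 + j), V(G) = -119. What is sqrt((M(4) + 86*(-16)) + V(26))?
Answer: I*sqrt(13458)/3 ≈ 38.67*I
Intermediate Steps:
sqrt((M(4) + 86*(-16)) + V(26)) = sqrt((1/(-7 + 4) + 86*(-16)) - 119) = sqrt((1/(-3) - 1376) - 119) = sqrt((-1/3 - 1376) - 119) = sqrt(-4129/3 - 119) = sqrt(-4486/3) = I*sqrt(13458)/3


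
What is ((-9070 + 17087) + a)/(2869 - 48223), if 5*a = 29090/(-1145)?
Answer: -9173647/51930330 ≈ -0.17665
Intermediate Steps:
a = -5818/1145 (a = (29090/(-1145))/5 = (29090*(-1/1145))/5 = (⅕)*(-5818/229) = -5818/1145 ≈ -5.0812)
((-9070 + 17087) + a)/(2869 - 48223) = ((-9070 + 17087) - 5818/1145)/(2869 - 48223) = (8017 - 5818/1145)/(-45354) = (9173647/1145)*(-1/45354) = -9173647/51930330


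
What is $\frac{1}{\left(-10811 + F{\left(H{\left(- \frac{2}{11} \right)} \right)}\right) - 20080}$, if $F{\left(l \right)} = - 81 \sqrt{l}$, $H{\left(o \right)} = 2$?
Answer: $- \frac{10297}{318080253} + \frac{9 \sqrt{2}}{106026751} \approx -3.2252 \cdot 10^{-5}$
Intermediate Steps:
$\frac{1}{\left(-10811 + F{\left(H{\left(- \frac{2}{11} \right)} \right)}\right) - 20080} = \frac{1}{\left(-10811 - 81 \sqrt{2}\right) - 20080} = \frac{1}{-30891 - 81 \sqrt{2}}$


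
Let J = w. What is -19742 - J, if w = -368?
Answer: -19374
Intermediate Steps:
J = -368
-19742 - J = -19742 - 1*(-368) = -19742 + 368 = -19374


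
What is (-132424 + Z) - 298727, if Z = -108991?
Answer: -540142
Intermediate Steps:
(-132424 + Z) - 298727 = (-132424 - 108991) - 298727 = -241415 - 298727 = -540142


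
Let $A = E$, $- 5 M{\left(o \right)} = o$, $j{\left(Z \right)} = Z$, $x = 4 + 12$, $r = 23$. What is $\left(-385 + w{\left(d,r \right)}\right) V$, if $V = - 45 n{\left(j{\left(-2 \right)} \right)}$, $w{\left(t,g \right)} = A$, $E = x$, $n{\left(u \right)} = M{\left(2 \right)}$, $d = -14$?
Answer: $-6642$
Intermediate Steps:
$x = 16$
$M{\left(o \right)} = - \frac{o}{5}$
$n{\left(u \right)} = - \frac{2}{5}$ ($n{\left(u \right)} = \left(- \frac{1}{5}\right) 2 = - \frac{2}{5}$)
$E = 16$
$A = 16$
$w{\left(t,g \right)} = 16$
$V = 18$ ($V = \left(-45\right) \left(- \frac{2}{5}\right) = 18$)
$\left(-385 + w{\left(d,r \right)}\right) V = \left(-385 + 16\right) 18 = \left(-369\right) 18 = -6642$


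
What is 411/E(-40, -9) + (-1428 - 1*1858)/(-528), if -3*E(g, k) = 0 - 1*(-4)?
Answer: -79735/264 ≈ -302.03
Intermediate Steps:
E(g, k) = -4/3 (E(g, k) = -(0 - 1*(-4))/3 = -(0 + 4)/3 = -1/3*4 = -4/3)
411/E(-40, -9) + (-1428 - 1*1858)/(-528) = 411/(-4/3) + (-1428 - 1*1858)/(-528) = 411*(-3/4) + (-1428 - 1858)*(-1/528) = -1233/4 - 3286*(-1/528) = -1233/4 + 1643/264 = -79735/264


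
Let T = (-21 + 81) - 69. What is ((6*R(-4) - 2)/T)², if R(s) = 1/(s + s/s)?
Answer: 16/81 ≈ 0.19753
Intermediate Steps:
R(s) = 1/(1 + s) (R(s) = 1/(s + 1) = 1/(1 + s))
T = -9 (T = 60 - 69 = -9)
((6*R(-4) - 2)/T)² = ((6/(1 - 4) - 2)/(-9))² = ((6/(-3) - 2)*(-⅑))² = ((6*(-⅓) - 2)*(-⅑))² = ((-2 - 2)*(-⅑))² = (-4*(-⅑))² = (4/9)² = 16/81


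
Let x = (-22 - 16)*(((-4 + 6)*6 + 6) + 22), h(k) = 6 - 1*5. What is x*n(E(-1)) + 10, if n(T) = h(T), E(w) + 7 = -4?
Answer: -1510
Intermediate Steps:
E(w) = -11 (E(w) = -7 - 4 = -11)
h(k) = 1 (h(k) = 6 - 5 = 1)
n(T) = 1
x = -1520 (x = -38*((2*6 + 6) + 22) = -38*((12 + 6) + 22) = -38*(18 + 22) = -38*40 = -1520)
x*n(E(-1)) + 10 = -1520*1 + 10 = -1520 + 10 = -1510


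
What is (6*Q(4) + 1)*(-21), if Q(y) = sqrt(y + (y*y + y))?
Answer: -21 - 252*sqrt(6) ≈ -638.27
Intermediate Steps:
Q(y) = sqrt(y**2 + 2*y) (Q(y) = sqrt(y + (y**2 + y)) = sqrt(y + (y + y**2)) = sqrt(y**2 + 2*y))
(6*Q(4) + 1)*(-21) = (6*sqrt(4*(2 + 4)) + 1)*(-21) = (6*sqrt(4*6) + 1)*(-21) = (6*sqrt(24) + 1)*(-21) = (6*(2*sqrt(6)) + 1)*(-21) = (12*sqrt(6) + 1)*(-21) = (1 + 12*sqrt(6))*(-21) = -21 - 252*sqrt(6)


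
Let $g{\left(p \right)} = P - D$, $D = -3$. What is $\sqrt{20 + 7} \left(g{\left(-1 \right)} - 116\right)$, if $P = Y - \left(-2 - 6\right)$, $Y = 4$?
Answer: $- 303 \sqrt{3} \approx -524.81$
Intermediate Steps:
$P = 12$ ($P = 4 - \left(-2 - 6\right) = 4 - -8 = 4 + 8 = 12$)
$g{\left(p \right)} = 15$ ($g{\left(p \right)} = 12 - -3 = 12 + 3 = 15$)
$\sqrt{20 + 7} \left(g{\left(-1 \right)} - 116\right) = \sqrt{20 + 7} \left(15 - 116\right) = \sqrt{27} \left(-101\right) = 3 \sqrt{3} \left(-101\right) = - 303 \sqrt{3}$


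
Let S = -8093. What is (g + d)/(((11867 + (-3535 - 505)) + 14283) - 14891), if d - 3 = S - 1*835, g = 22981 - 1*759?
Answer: 13297/7219 ≈ 1.8419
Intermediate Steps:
g = 22222 (g = 22981 - 759 = 22222)
d = -8925 (d = 3 + (-8093 - 1*835) = 3 + (-8093 - 835) = 3 - 8928 = -8925)
(g + d)/(((11867 + (-3535 - 505)) + 14283) - 14891) = (22222 - 8925)/(((11867 + (-3535 - 505)) + 14283) - 14891) = 13297/(((11867 - 4040) + 14283) - 14891) = 13297/((7827 + 14283) - 14891) = 13297/(22110 - 14891) = 13297/7219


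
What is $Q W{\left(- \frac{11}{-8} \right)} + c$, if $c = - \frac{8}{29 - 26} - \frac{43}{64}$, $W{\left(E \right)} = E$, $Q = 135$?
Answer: $\frac{34999}{192} \approx 182.29$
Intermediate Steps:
$c = - \frac{641}{192}$ ($c = - \frac{8}{3} - \frac{43}{64} = - \frac{641}{192} \approx -3.3385$)
$Q W{\left(- \frac{11}{-8} \right)} + c = 135 \left(- \frac{11}{-8}\right) - \frac{641}{192} = 135 \left(\left(-11\right) \left(- \frac{1}{8}\right)\right) - \frac{641}{192} = 135 \cdot \frac{11}{8} - \frac{641}{192} = \frac{1485}{8} - \frac{641}{192} = \frac{34999}{192}$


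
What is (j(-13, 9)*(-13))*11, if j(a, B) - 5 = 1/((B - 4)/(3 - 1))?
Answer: -3861/5 ≈ -772.20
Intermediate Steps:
j(a, B) = 5 + 1/(-2 + B/2) (j(a, B) = 5 + 1/((B - 4)/(3 - 1)) = 5 + 1/((-4 + B)/2) = 5 + 1/((-4 + B)*(½)) = 5 + 1/(-2 + B/2))
(j(-13, 9)*(-13))*11 = (((-18 + 5*9)/(-4 + 9))*(-13))*11 = (((-18 + 45)/5)*(-13))*11 = (((⅕)*27)*(-13))*11 = ((27/5)*(-13))*11 = -351/5*11 = -3861/5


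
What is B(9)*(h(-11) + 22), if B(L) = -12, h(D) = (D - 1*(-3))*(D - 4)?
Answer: -1704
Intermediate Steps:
h(D) = (-4 + D)*(3 + D) (h(D) = (D + 3)*(-4 + D) = (3 + D)*(-4 + D) = (-4 + D)*(3 + D))
B(9)*(h(-11) + 22) = -12*((-12 + (-11)² - 1*(-11)) + 22) = -12*((-12 + 121 + 11) + 22) = -12*(120 + 22) = -12*142 = -1704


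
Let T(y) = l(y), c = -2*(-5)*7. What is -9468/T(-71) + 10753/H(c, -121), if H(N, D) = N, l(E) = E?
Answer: 1426223/4970 ≈ 286.97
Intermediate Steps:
c = 70 (c = 10*7 = 70)
T(y) = y
-9468/T(-71) + 10753/H(c, -121) = -9468/(-71) + 10753/70 = -9468*(-1/71) + 10753*(1/70) = 9468/71 + 10753/70 = 1426223/4970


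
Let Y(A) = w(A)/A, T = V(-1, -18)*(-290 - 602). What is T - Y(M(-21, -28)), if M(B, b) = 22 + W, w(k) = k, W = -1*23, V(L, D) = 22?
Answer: -19625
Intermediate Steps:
W = -23
M(B, b) = -1 (M(B, b) = 22 - 23 = -1)
T = -19624 (T = 22*(-290 - 602) = 22*(-892) = -19624)
Y(A) = 1 (Y(A) = A/A = 1)
T - Y(M(-21, -28)) = -19624 - 1*1 = -19624 - 1 = -19625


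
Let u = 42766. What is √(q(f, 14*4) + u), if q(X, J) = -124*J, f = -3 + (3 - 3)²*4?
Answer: √35822 ≈ 189.27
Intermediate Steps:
f = -3 (f = -3 + 0²*4 = -3 + 0*4 = -3 + 0 = -3)
√(q(f, 14*4) + u) = √(-1736*4 + 42766) = √(-124*56 + 42766) = √(-6944 + 42766) = √35822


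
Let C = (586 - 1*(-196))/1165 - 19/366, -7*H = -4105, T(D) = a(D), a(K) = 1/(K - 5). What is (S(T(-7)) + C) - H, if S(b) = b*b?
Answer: -41963080409/71633520 ≈ -585.80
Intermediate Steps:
a(K) = 1/(-5 + K)
T(D) = 1/(-5 + D)
H = 4105/7 (H = -⅐*(-4105) = 4105/7 ≈ 586.43)
S(b) = b²
C = 264077/426390 (C = (586 + 196)*(1/1165) - 19*1/366 = 782*(1/1165) - 19/366 = 782/1165 - 19/366 = 264077/426390 ≈ 0.61933)
(S(T(-7)) + C) - H = ((1/(-5 - 7))² + 264077/426390) - 1*4105/7 = ((1/(-12))² + 264077/426390) - 4105/7 = ((-1/12)² + 264077/426390) - 4105/7 = (1/144 + 264077/426390) - 4105/7 = 6408913/10233360 - 4105/7 = -41963080409/71633520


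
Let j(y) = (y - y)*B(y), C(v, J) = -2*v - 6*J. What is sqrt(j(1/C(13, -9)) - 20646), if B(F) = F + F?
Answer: 3*I*sqrt(2294) ≈ 143.69*I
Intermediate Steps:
B(F) = 2*F
C(v, J) = -6*J - 2*v
j(y) = 0 (j(y) = (y - y)*(2*y) = 0*(2*y) = 0)
sqrt(j(1/C(13, -9)) - 20646) = sqrt(0 - 20646) = sqrt(-20646) = 3*I*sqrt(2294)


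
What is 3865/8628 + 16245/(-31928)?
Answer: -4190035/68868696 ≈ -0.060841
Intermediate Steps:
3865/8628 + 16245/(-31928) = 3865*(1/8628) + 16245*(-1/31928) = 3865/8628 - 16245/31928 = -4190035/68868696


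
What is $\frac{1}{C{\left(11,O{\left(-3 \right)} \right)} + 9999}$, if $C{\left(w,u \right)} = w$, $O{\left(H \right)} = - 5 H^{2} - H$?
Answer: $\frac{1}{10010} \approx 9.99 \cdot 10^{-5}$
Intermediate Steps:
$O{\left(H \right)} = - H - 5 H^{2}$
$\frac{1}{C{\left(11,O{\left(-3 \right)} \right)} + 9999} = \frac{1}{11 + 9999} = \frac{1}{10010}$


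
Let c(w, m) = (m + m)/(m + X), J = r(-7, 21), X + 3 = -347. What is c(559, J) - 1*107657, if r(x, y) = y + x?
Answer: -1291885/12 ≈ -1.0766e+5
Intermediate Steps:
X = -350 (X = -3 - 347 = -350)
r(x, y) = x + y
J = 14 (J = -7 + 21 = 14)
c(w, m) = 2*m/(-350 + m) (c(w, m) = (m + m)/(m - 350) = (2*m)/(-350 + m) = 2*m/(-350 + m))
c(559, J) - 1*107657 = 2*14/(-350 + 14) - 1*107657 = 2*14/(-336) - 107657 = 2*14*(-1/336) - 107657 = -1/12 - 107657 = -1291885/12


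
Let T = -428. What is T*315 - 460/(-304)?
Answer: -10246205/76 ≈ -1.3482e+5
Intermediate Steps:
T*315 - 460/(-304) = -428*315 - 460/(-304) = -134820 - 460*(-1/304) = -134820 + 115/76 = -10246205/76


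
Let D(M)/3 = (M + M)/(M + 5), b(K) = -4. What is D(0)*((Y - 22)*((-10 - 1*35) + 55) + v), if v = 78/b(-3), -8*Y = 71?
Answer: 0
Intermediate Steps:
Y = -71/8 (Y = -⅛*71 = -71/8 ≈ -8.8750)
D(M) = 6*M/(5 + M) (D(M) = 3*((M + M)/(M + 5)) = 3*((2*M)/(5 + M)) = 3*(2*M/(5 + M)) = 6*M/(5 + M))
v = -39/2 (v = 78/(-4) = 78*(-¼) = -39/2 ≈ -19.500)
D(0)*((Y - 22)*((-10 - 1*35) + 55) + v) = (6*0/(5 + 0))*((-71/8 - 22)*((-10 - 1*35) + 55) - 39/2) = (6*0/5)*(-247*((-10 - 35) + 55)/8 - 39/2) = (6*0*(⅕))*(-247*(-45 + 55)/8 - 39/2) = 0*(-247/8*10 - 39/2) = 0*(-1235/4 - 39/2) = 0*(-1313/4) = 0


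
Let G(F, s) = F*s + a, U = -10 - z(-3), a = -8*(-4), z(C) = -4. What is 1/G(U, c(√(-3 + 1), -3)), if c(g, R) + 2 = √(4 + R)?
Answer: 1/38 ≈ 0.026316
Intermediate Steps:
a = 32
U = -6 (U = -10 - 1*(-4) = -10 + 4 = -6)
c(g, R) = -2 + √(4 + R)
G(F, s) = 32 + F*s (G(F, s) = F*s + 32 = 32 + F*s)
1/G(U, c(√(-3 + 1), -3)) = 1/(32 - 6*(-2 + √(4 - 3))) = 1/(32 - 6*(-2 + √1)) = 1/(32 - 6*(-2 + 1)) = 1/(32 - 6*(-1)) = 1/(32 + 6) = 1/38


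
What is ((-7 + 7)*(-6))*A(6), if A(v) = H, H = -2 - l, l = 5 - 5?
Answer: 0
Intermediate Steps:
l = 0
H = -2 (H = -2 - 1*0 = -2 + 0 = -2)
A(v) = -2
((-7 + 7)*(-6))*A(6) = ((-7 + 7)*(-6))*(-2) = (0*(-6))*(-2) = 0*(-2) = 0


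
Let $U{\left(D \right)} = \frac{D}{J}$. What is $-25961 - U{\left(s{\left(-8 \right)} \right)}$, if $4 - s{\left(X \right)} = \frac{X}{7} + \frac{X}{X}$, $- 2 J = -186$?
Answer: $- \frac{16900640}{651} \approx -25961.0$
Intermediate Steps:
$J = 93$ ($J = \left(- \frac{1}{2}\right) \left(-186\right) = 93$)
$s{\left(X \right)} = 3 - \frac{X}{7}$ ($s{\left(X \right)} = 4 - \left(\frac{X}{7} + \frac{X}{X}\right) = 4 - \left(X \frac{1}{7} + 1\right) = 4 - \left(\frac{X}{7} + 1\right) = 4 - \left(1 + \frac{X}{7}\right) = 3 - \frac{X}{7}$)
$U{\left(D \right)} = \frac{D}{93}$
$-25961 - U{\left(s{\left(-8 \right)} \right)} = -25961 - \frac{3 - - \frac{8}{7}}{93} = -25961 - \frac{3 + \frac{8}{7}}{93} = -25961 - \frac{1}{93} \cdot \frac{29}{7} = -25961 - \frac{29}{651} = - \frac{16900640}{651}$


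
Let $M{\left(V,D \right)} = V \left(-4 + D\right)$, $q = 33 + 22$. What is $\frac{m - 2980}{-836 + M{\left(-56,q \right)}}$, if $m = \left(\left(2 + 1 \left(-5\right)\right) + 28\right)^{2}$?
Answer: $\frac{2355}{3692} \approx 0.63787$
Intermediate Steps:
$m = 625$ ($m = \left(\left(2 - 5\right) + 28\right)^{2} = \left(-3 + 28\right)^{2} = 25^{2} = 625$)
$q = 55$
$\frac{m - 2980}{-836 + M{\left(-56,q \right)}} = \frac{625 - 2980}{-836 - 56 \left(-4 + 55\right)} = - \frac{2355}{-836 - 2856} = - \frac{2355}{-3692} = \left(-2355\right) \left(- \frac{1}{3692}\right) = \frac{2355}{3692}$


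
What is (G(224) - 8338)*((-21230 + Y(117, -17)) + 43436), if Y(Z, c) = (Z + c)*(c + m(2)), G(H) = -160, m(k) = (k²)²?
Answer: -187856788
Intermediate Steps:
m(k) = k⁴
Y(Z, c) = (16 + c)*(Z + c) (Y(Z, c) = (Z + c)*(c + 2⁴) = (Z + c)*(c + 16) = (Z + c)*(16 + c) = (16 + c)*(Z + c))
(G(224) - 8338)*((-21230 + Y(117, -17)) + 43436) = (-160 - 8338)*((-21230 + ((-17)² + 16*117 + 16*(-17) + 117*(-17))) + 43436) = -8498*((-21230 + (289 + 1872 - 272 - 1989)) + 43436) = -8498*((-21230 - 100) + 43436) = -8498*(-21330 + 43436) = -8498*22106 = -187856788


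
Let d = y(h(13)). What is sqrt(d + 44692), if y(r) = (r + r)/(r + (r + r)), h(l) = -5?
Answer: sqrt(402234)/3 ≈ 211.41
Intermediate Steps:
y(r) = 2/3 (y(r) = (2*r)/(r + 2*r) = (2*r)/((3*r)) = (2*r)*(1/(3*r)) = 2/3)
d = 2/3 ≈ 0.66667
sqrt(d + 44692) = sqrt(2/3 + 44692) = sqrt(134078/3) = sqrt(402234)/3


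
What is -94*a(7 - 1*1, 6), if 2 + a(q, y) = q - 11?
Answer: 658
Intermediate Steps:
a(q, y) = -13 + q (a(q, y) = -2 + (q - 11) = -2 + (-11 + q) = -13 + q)
-94*a(7 - 1*1, 6) = -94*(-13 + (7 - 1*1)) = -94*(-13 + (7 - 1)) = -94*(-13 + 6) = -94*(-7) = 658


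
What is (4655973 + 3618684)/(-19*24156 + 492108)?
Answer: 2758219/11048 ≈ 249.66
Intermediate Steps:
(4655973 + 3618684)/(-19*24156 + 492108) = 8274657/(-458964 + 492108) = 8274657/33144 = 8274657*(1/33144) = 2758219/11048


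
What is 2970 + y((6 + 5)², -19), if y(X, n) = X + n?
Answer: 3072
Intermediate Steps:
2970 + y((6 + 5)², -19) = 2970 + ((6 + 5)² - 19) = 2970 + (11² - 19) = 2970 + (121 - 19) = 2970 + 102 = 3072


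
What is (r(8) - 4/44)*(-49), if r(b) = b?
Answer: -4263/11 ≈ -387.55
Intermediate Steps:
(r(8) - 4/44)*(-49) = (8 - 4/44)*(-49) = (8 - 4*1/44)*(-49) = (8 - 1/11)*(-49) = (87/11)*(-49) = -4263/11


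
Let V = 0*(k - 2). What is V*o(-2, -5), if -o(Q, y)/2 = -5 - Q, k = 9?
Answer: 0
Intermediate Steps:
o(Q, y) = 10 + 2*Q (o(Q, y) = -2*(-5 - Q) = 10 + 2*Q)
V = 0 (V = 0*(9 - 2) = 0*7 = 0)
V*o(-2, -5) = 0*(10 + 2*(-2)) = 0*(10 - 4) = 0*6 = 0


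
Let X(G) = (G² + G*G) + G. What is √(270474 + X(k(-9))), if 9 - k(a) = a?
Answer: 2*√67785 ≈ 520.71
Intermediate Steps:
k(a) = 9 - a
X(G) = G + 2*G² (X(G) = (G² + G²) + G = 2*G² + G = G + 2*G²)
√(270474 + X(k(-9))) = √(270474 + (9 - 1*(-9))*(1 + 2*(9 - 1*(-9)))) = √(270474 + (9 + 9)*(1 + 2*(9 + 9))) = √(270474 + 18*(1 + 2*18)) = √(270474 + 18*(1 + 36)) = √(270474 + 18*37) = √(270474 + 666) = √271140 = 2*√67785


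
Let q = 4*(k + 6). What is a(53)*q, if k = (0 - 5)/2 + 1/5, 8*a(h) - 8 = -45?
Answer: -1369/20 ≈ -68.450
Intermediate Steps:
a(h) = -37/8 (a(h) = 1 + (⅛)*(-45) = 1 - 45/8 = -37/8)
k = -23/10 (k = -5*½ + 1*(⅕) = -5/2 + ⅕ = -23/10 ≈ -2.3000)
q = 74/5 (q = 4*(-23/10 + 6) = 4*(37/10) = 74/5 ≈ 14.800)
a(53)*q = -37/8*74/5 = -1369/20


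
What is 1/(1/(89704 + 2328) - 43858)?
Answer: -92032/4036339455 ≈ -2.2801e-5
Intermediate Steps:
1/(1/(89704 + 2328) - 43858) = 1/(1/92032 - 43858) = 1/(-4036339455/92032) = -92032/4036339455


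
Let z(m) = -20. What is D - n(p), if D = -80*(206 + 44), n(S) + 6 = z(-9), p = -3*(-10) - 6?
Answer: -19974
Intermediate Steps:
p = 24 (p = 30 - 6 = 24)
n(S) = -26 (n(S) = -6 - 20 = -26)
D = -20000 (D = -80*250 = -20000)
D - n(p) = -20000 - 1*(-26) = -20000 + 26 = -19974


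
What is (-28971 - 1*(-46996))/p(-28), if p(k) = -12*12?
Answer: -18025/144 ≈ -125.17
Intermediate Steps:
p(k) = -144
(-28971 - 1*(-46996))/p(-28) = (-28971 - 1*(-46996))/(-144) = (-28971 + 46996)*(-1/144) = 18025*(-1/144) = -18025/144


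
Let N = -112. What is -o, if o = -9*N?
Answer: -1008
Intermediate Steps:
o = 1008 (o = -9*(-112) = 1008)
-o = -1*1008 = -1008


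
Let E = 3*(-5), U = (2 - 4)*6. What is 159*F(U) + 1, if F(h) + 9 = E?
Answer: -3815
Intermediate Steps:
U = -12 (U = -2*6 = -12)
E = -15
F(h) = -24 (F(h) = -9 - 15 = -24)
159*F(U) + 1 = 159*(-24) + 1 = -3816 + 1 = -3815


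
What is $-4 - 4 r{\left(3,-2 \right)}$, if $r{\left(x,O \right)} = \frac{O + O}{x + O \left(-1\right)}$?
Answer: $- \frac{4}{5} \approx -0.8$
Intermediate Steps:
$r{\left(x,O \right)} = \frac{2 O}{x - O}$
$-4 - 4 r{\left(3,-2 \right)} = -4 - 4 \cdot 2 \left(-2\right) \frac{1}{3 - -2} = -4 - 4 \cdot 2 \left(-2\right) \frac{1}{3 + 2} = -4 - 4 \cdot 2 \left(-2\right) \frac{1}{5} = -4 - - \frac{16}{5} = -4 + \frac{16}{5} = - \frac{4}{5}$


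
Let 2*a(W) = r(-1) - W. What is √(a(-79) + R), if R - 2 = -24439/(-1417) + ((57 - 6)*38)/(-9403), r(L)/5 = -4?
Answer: √34469926314561010/26648102 ≈ 6.9671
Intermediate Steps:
r(L) = -20 (r(L) = 5*(-4) = -20)
a(W) = -10 - W/2 (a(W) = (-20 - W)/2 = -10 - W/2)
R = 253701873/13324051 (R = 2 + (-24439/(-1417) + ((57 - 6)*38)/(-9403)) = 2 + (-24439*(-1/1417) + (51*38)*(-1/9403)) = 2 + (24439/1417 + 1938*(-1/9403)) = 2 + (24439/1417 - 1938/9403) = 2 + 227053771/13324051 = 253701873/13324051 ≈ 19.041)
√(a(-79) + R) = √((-10 - ½*(-79)) + 253701873/13324051) = √((-10 + 79/2) + 253701873/13324051) = √(59/2 + 253701873/13324051) = √(1293522755/26648102) = √34469926314561010/26648102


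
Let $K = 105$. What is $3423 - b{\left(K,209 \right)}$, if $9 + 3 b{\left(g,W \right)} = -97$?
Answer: $\frac{10375}{3} \approx 3458.3$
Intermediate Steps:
$b{\left(g,W \right)} = - \frac{106}{3}$ ($b{\left(g,W \right)} = -3 + \frac{1}{3} \left(-97\right) = -3 - \frac{97}{3} = - \frac{106}{3}$)
$3423 - b{\left(K,209 \right)} = 3423 - - \frac{106}{3} = 3423 + \frac{106}{3} = \frac{10375}{3}$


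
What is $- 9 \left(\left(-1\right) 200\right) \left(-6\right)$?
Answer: $-10800$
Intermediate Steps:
$- 9 \left(\left(-1\right) 200\right) \left(-6\right) = \left(-9\right) \left(-200\right) \left(-6\right) = 1800 \left(-6\right) = -10800$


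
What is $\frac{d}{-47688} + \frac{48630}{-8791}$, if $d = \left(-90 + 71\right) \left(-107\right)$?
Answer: $- \frac{2336939543}{419225208} \approx -5.5744$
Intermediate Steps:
$d = 2033$ ($d = \left(-19\right) \left(-107\right) = 2033$)
$\frac{d}{-47688} + \frac{48630}{-8791} = \frac{2033}{-47688} + \frac{48630}{-8791} = 2033 \left(- \frac{1}{47688}\right) + 48630 \left(- \frac{1}{8791}\right) = - \frac{2033}{47688} - \frac{48630}{8791} = - \frac{2336939543}{419225208}$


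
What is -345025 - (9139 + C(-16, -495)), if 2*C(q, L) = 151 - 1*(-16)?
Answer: -708495/2 ≈ -3.5425e+5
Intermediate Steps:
C(q, L) = 167/2 (C(q, L) = (151 - 1*(-16))/2 = (151 + 16)/2 = (1/2)*167 = 167/2)
-345025 - (9139 + C(-16, -495)) = -345025 - (9139 + 167/2) = -345025 - 1*18445/2 = -345025 - 18445/2 = -708495/2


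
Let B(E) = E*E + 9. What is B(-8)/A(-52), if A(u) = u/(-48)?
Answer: 876/13 ≈ 67.385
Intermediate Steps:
B(E) = 9 + E² (B(E) = E² + 9 = 9 + E²)
A(u) = -u/48 (A(u) = u*(-1/48) = -u/48)
B(-8)/A(-52) = (9 + (-8)²)/((-1/48*(-52))) = (9 + 64)/(13/12) = 73*(12/13) = 876/13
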